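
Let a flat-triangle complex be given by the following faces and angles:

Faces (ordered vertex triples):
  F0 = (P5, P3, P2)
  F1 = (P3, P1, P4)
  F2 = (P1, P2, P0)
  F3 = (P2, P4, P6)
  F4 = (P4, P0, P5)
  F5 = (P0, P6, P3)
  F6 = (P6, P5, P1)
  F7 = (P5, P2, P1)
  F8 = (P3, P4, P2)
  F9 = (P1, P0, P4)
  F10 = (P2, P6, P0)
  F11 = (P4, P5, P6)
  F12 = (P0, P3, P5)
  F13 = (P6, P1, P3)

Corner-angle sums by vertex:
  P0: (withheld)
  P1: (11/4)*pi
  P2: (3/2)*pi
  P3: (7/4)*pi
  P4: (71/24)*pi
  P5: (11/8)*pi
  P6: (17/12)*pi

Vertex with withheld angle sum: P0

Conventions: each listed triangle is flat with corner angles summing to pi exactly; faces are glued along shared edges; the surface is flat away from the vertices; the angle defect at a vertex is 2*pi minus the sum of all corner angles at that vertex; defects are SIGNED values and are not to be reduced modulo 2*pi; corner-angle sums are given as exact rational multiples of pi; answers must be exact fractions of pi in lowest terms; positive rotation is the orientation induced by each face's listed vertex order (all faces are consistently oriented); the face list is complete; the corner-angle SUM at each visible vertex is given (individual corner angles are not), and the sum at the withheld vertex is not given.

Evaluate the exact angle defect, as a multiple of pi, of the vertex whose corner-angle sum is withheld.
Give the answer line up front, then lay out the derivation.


Answer: defect(P0) = -pi/4

V = 7, E = 21, F = 14; chi = V - E + F = 0
Gauss-Bonnet: total defect = 2*pi*chi = 0; visible defects sum to pi/4


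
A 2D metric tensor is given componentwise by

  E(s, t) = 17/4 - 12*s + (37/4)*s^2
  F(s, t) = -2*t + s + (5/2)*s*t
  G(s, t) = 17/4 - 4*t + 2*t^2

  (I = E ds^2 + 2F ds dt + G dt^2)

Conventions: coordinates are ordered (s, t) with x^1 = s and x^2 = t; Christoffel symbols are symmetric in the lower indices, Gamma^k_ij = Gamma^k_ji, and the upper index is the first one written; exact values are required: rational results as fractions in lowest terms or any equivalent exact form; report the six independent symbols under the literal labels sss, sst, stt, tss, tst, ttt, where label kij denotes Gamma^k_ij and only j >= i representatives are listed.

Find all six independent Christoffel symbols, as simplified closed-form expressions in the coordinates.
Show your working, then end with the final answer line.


E = 17/4 - 12*s + (37/4)*s^2; F = -2*t + s + (5/2)*s*t; G = 17/4 - 4*t + 2*t^2
Gamma^k_ij = (1/2) g^{kl} (d_i g_jl + d_j g_il - d_l g_ij), with g^inv = (1/(EG-F^2)) [[G, -F], [-F, E]]
first partials: E_s = -12 + (37/2)*s, E_t = 0, F_s = 1 + (5/2)*t, F_t = -2 + (5/2)*s, G_s = 0, G_t = -4 + 4*t
D = EG - F^2 = 289/16 - 17*t - 51*s + (9/2)*t^2 + 52*s*t + (613/16)*s^2 - 14*s*t^2 - 42*s^2*t + (49/4)*s^2*t^2
expanded: Gamma^s_ss = (G E_s - 2F F_s + F E_t)/(2D), Gamma^s_st = (G E_t - F G_s)/(2D), Gamma^s_tt = (2G F_t - G G_s - F G_t)/(2D), Gamma^t_ss = (2E F_s - E E_t - F E_s)/(2D), Gamma^t_st = (E G_s - F E_t)/(2D), Gamma^t_tt = (E G_t - 2F F_t + F G_s)/(2D); substitute and cancel common factors

Answer: Gamma_sss = (196*s*t^2 - 672*s*t + 613*s - 112*t^2 + 416*t - 408)/(196*s^2*t^2 - 672*s^2*t + 613*s^2 - 224*s*t^2 + 832*s*t - 816*s + 72*t^2 - 272*t + 289), Gamma_sst = 0, Gamma_stt = (-112*s*t + 202*s + 64*t - 136)/(196*s^2*t^2 - 672*s^2*t + 613*s^2 - 224*s*t^2 + 832*s*t - 816*s + 72*t^2 - 272*t + 289), Gamma_tss = (56*s*t - 96*s - 22*t + 68)/(196*s^2*t^2 - 672*s^2*t + 613*s^2 - 224*s*t^2 + 832*s*t - 816*s + 72*t^2 - 272*t + 289), Gamma_tst = 0, Gamma_ttt = (196*s^2*t - 336*s^2 - 224*s*t + 416*s + 72*t - 136)/(196*s^2*t^2 - 672*s^2*t + 613*s^2 - 224*s*t^2 + 832*s*t - 816*s + 72*t^2 - 272*t + 289)


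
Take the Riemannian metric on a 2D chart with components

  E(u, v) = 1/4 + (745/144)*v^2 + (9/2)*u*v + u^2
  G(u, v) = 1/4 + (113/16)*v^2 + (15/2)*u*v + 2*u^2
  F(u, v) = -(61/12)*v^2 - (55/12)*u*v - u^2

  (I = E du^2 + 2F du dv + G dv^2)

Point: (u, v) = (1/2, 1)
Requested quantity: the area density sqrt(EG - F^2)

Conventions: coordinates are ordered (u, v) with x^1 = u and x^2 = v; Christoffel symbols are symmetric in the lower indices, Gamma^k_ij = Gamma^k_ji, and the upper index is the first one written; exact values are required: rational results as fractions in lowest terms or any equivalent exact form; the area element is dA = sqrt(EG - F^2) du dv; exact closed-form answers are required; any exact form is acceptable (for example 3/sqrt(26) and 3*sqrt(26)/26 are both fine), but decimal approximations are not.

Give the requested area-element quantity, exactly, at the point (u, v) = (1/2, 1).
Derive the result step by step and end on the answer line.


E = 1141/144, F = -61/8, G = 185/16; EG - F^2 = 77129/2304

Answer: sqrt(EG - F^2) = sqrt(77129)/48


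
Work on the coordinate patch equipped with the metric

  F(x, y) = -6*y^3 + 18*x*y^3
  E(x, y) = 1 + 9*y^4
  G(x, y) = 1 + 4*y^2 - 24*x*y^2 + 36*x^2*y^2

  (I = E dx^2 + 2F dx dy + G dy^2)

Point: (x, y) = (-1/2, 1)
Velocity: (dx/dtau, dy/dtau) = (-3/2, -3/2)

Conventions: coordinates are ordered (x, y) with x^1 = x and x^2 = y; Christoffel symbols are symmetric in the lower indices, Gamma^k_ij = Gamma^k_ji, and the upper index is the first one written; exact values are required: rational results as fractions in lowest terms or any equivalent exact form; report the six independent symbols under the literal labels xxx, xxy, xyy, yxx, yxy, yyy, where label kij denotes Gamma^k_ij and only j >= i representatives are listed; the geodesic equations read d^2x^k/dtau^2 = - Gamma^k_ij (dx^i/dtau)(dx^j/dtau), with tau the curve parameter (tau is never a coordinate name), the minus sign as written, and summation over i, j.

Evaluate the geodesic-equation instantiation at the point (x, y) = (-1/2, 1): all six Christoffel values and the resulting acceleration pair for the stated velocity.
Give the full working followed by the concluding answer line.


E = 10, F = -15, G = 26 at the point
E_x = 0, E_y = 36, F_x = 18, F_y = -45, G_x = -60, G_y = 50
EG - F^2 = 35;  g^inv = (1/35) * [[26, 15], [15, 10]]
first-kind symbols [ij,l] = (1/2)(d_i g_jl + d_j g_il - d_l g_ij): [xx,x] = E_x/2 = 0, [xx,y] = F_x - E_y/2 = 0, [xy,x] = E_y/2 = 18, [xy,y] = G_x/2 = -30, [yy,x] = F_y - G_x/2 = -15, [yy,y] = G_y/2 = 25
Gamma^x_ij = (G*[ij,x] - F*[ij,y])/(EG - F^2), Gamma^y_ij = (E*[ij,y] - F*[ij,x])/(EG - F^2)
Gamma_xxx = 0, Gamma_xxy = 18/35, Gamma_xyy = -3/7, Gamma_yxx = 0, Gamma_yxy = -6/7, Gamma_yyy = 5/7
d^2x/dtau^2 = -(Gamma_xxx*(-3/2)^2 + 2*Gamma_xxy*(-3/2)*(-3/2) + Gamma_xyy*(-3/2)^2) = -27/20
d^2y/dtau^2 = -(Gamma_yxx*(-3/2)^2 + 2*Gamma_yxy*(-3/2)*(-3/2) + Gamma_yyy*(-3/2)^2) = 9/4

Answer: Gamma_xxx = 0, Gamma_xxy = 18/35, Gamma_xyy = -3/7, Gamma_yxx = 0, Gamma_yxy = -6/7, Gamma_yyy = 5/7; accelerations (d^2x/dtau^2, d^2y/dtau^2) = (-27/20, 9/4)


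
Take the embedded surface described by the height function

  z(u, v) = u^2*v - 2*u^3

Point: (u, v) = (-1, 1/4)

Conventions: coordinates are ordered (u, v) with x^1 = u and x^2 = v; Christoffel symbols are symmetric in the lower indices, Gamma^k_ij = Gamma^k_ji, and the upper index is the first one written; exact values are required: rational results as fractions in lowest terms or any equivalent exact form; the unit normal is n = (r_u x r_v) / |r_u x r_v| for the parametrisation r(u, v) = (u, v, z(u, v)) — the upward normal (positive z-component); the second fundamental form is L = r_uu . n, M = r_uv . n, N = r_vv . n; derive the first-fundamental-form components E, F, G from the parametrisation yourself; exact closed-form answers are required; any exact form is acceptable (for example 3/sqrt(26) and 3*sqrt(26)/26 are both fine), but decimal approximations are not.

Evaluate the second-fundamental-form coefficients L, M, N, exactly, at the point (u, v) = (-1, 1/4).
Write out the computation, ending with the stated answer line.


z_u = -13/2, z_v = 1, z_uu = 25/2, z_uv = -2, z_vv = 0
E = 173/4, F = -13/2, G = 2; answer radicand W^2 = 177/4
unnormalised second-form numerators: l = 25/2, m = -2, n = 0; L = l/sqrt(177/4), and similarly M = m/sqrt(W^2), N = n/sqrt(W^2)

Answer: L = 25*sqrt(177)/177, M = -4*sqrt(177)/177, N = 0


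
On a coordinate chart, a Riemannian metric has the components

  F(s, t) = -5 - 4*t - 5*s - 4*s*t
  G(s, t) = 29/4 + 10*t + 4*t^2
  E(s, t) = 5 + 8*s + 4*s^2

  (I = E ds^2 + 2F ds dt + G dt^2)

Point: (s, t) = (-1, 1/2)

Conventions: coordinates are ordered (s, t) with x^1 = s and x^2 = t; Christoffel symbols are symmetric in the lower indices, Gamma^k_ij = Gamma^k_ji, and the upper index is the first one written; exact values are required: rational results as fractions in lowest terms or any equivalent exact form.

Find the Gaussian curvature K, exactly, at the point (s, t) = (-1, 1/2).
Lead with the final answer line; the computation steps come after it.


Answer: K = -64/2809

E = 1, F = 0, G = 53/4, EG - F^2 = 53/4 at the point
E_s = 0, E_t = 0, F_s = -7, F_t = 0, G_s = 0, G_t = 14
E_tt = 0, F_st = -4, G_ss = 0
The intrinsic route: Brioschi's K = (det M1 - det M2)/(EG - F^2)^2.
M1 = [[-E_tt/2 + F_st - G_ss/2, E_s/2, F_s - E_t/2], [F_t - G_s/2, E, F], [G_t/2, F, G]] = [[-4, 0, -7], [0, 1, 0], [7, 0, 53/4]]; det M1 = -4
M2 = [[0, E_t/2, G_s/2], [E_t/2, E, F], [G_s/2, F, G]] = [[0, 0, 0], [0, 1, 0], [0, 0, 53/4]]; det M2 = 0
det M1 - det M2 = -4; K = -4 / (53/4)^2 = -64/2809


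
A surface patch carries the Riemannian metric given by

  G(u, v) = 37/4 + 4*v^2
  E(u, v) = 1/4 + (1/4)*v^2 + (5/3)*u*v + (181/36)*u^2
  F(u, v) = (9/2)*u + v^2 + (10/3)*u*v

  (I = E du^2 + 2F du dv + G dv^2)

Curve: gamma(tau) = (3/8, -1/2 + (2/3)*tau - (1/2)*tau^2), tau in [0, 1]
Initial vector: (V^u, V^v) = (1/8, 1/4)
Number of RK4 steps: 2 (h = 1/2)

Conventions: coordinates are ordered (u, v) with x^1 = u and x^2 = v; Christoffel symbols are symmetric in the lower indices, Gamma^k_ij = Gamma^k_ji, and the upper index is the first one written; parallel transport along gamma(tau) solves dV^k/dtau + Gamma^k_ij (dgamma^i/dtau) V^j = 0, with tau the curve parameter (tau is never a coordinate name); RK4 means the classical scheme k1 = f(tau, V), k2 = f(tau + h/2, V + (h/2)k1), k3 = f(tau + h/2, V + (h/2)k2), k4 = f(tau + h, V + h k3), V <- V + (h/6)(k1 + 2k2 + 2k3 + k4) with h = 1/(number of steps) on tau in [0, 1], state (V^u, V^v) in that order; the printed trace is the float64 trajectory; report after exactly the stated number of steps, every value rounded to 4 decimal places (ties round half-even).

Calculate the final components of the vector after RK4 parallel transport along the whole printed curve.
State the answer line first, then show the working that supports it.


Answer: V^u = 0.0698, V^v = 0.2646

gamma'(tau) = (0, 2/3 - tau); f(tau, V)^k = -Gamma^k_ij(gamma(tau)) gamma'^i(tau) V^j; h = 1/2; intermediate values shown to 6 dp
curve data and Christoffel symbols at the stage parameters:
  tau = 0.000000: gamma = (0.375000, -0.500000), gamma' = (0.000000, 0.666667); Gamma_uuu = 2.096518, Gamma_uuv = 0.347888, Gamma_uvv = 0.939014, Gamma_vuu = -0.010326, Gamma_vuv = -0.044547, Gamma_vvv = -0.315361
  tau = 0.250000: gamma = (0.375000, -0.364583), gamma' = (0.000000, 0.416667); Gamma_uuu = 2.017845, Gamma_uuv = 0.386982, Gamma_uvv = 1.266242, Gamma_vuu = 0.031654, Gamma_vuv = -0.053990, Gamma_vvv = -0.325748
  tau = 0.500000: gamma = (0.375000, -0.291667), gamma' = (0.000000, 0.166667); Gamma_uuu = 1.967789, Gamma_uuv = 0.406559, Gamma_uvv = 1.421953, Gamma_vuu = 0.053969, Gamma_vuv = -0.059689, Gamma_vvv = -0.330413
  tau = 0.750000: gamma = (0.375000, -0.281250), gamma' = (0.000000, -0.083333); Gamma_uuu = 1.960246, Gamma_uuv = 0.409297, Gamma_uvv = 1.443102, Gamma_vuu = 0.057126, Gamma_vuv = -0.060542, Gamma_vvv = -0.331059
  tau = 1.000000: gamma = (0.375000, -0.333333), gamma' = (0.000000, -0.333333); Gamma_uuu = 1.997000, Gamma_uuv = 0.395470, Gamma_uvv = 1.334647, Gamma_vuu = 0.041259, Gamma_vuv = -0.056374, Gamma_vvv = -0.327790
step 0: V^u = 0.1250, V^v = 0.2500
step 1: k1 = (-0.185493, 0.056272), k2 = (-0.152001, 0.037610), k3 = (-0.150889, 0.037165), k4 = (-0.067010, 0.015284); V <- V + (h/6)(k1 + 2k2 + 2k3 + k4): V^u = 0.0535, V^v = 0.2684
step 2: k1 = (-0.067238, 0.015314), k2 = (0.033992, -0.007696), k3 = (0.034163, -0.007665), k4 = (0.127014, -0.030236); V <- V + (h/6)(k1 + 2k2 + 2k3 + k4): V^u = 0.0698, V^v = 0.2646


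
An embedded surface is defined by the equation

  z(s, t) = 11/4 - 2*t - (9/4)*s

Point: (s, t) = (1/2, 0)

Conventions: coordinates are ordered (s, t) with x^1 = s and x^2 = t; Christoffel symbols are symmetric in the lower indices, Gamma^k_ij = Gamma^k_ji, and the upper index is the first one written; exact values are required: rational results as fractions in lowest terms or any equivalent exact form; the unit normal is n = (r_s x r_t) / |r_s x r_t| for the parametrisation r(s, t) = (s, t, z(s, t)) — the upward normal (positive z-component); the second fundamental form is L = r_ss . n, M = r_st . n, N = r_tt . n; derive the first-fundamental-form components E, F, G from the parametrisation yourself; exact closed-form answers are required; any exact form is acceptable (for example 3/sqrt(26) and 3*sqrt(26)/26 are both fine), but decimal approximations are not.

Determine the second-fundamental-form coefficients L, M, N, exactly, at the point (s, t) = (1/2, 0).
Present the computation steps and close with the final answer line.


z_s = -9/4, z_t = -2, z_ss = 0, z_st = 0, z_tt = 0
E = 97/16, F = 9/2, G = 5; answer radicand W^2 = 161/16
unnormalised second-form numerators: l = 0, m = 0, n = 0; L = l/sqrt(161/16), and similarly M = m/sqrt(W^2), N = n/sqrt(W^2)

Answer: L = 0, M = 0, N = 0


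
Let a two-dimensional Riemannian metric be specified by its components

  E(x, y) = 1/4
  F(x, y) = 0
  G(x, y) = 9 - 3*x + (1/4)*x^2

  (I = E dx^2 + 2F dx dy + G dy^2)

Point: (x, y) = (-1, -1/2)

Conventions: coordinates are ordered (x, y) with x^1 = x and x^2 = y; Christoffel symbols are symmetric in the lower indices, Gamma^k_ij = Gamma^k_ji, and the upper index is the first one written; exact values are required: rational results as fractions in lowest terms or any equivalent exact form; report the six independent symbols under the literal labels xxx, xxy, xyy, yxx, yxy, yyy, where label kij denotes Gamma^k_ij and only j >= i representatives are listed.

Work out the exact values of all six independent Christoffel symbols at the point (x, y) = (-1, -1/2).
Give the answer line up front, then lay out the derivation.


Answer: Gamma_xxx = 0, Gamma_xxy = 0, Gamma_xyy = 7, Gamma_yxx = 0, Gamma_yxy = -1/7, Gamma_yyy = 0

E = 1/4, F = 0, G = 49/4 at the point
E_x = 0, E_y = 0, F_x = 0, F_y = 0, G_x = -7/2, G_y = 0
EG - F^2 = 49/16;  g^inv = (16/49) * [[49/4, 0], [0, 1/4]]
first-kind symbols [ij,l] = (1/2)(d_i g_jl + d_j g_il - d_l g_ij): [xx,x] = E_x/2 = 0, [xx,y] = F_x - E_y/2 = 0, [xy,x] = E_y/2 = 0, [xy,y] = G_x/2 = -7/4, [yy,x] = F_y - G_x/2 = 7/4, [yy,y] = G_y/2 = 0
Gamma^x_ij = (G*[ij,x] - F*[ij,y])/(EG - F^2), Gamma^y_ij = (E*[ij,y] - F*[ij,x])/(EG - F^2)


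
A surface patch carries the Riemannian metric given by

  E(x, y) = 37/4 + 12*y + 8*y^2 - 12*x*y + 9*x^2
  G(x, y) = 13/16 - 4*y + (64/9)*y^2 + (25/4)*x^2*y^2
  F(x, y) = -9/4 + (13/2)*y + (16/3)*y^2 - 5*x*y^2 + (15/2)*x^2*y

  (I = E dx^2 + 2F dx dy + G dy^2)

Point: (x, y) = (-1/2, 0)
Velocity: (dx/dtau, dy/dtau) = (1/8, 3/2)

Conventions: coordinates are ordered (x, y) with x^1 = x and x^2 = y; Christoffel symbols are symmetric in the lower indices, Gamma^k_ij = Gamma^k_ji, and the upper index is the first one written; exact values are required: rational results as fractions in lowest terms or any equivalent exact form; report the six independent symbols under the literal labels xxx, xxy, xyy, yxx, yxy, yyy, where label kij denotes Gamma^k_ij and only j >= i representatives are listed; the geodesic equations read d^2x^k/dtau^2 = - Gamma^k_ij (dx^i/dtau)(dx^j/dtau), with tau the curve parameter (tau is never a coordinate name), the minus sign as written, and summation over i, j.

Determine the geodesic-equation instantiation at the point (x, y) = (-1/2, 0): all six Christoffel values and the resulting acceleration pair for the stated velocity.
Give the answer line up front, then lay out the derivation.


Answer: Gamma_xxx = -765/137, Gamma_xxy = 234/137, Gamma_xyy = 295/548, Gamma_yxx = -3636/137, Gamma_yxy = 648/137, Gamma_yyy = -133/137; accelerations (d^2x/dtau^2, d^2y/dtau^2) = (-15471/8768, 1809/2192)

E = 23/2, F = -9/4, G = 13/16 at the point
E_x = -9, E_y = 18, F_x = 0, F_y = 67/8, G_x = 0, G_y = -4
EG - F^2 = 137/32;  g^inv = (32/137) * [[13/16, 9/4], [9/4, 23/2]]
first-kind symbols [ij,l] = (1/2)(d_i g_jl + d_j g_il - d_l g_ij): [xx,x] = E_x/2 = -9/2, [xx,y] = F_x - E_y/2 = -9, [xy,x] = E_y/2 = 9, [xy,y] = G_x/2 = 0, [yy,x] = F_y - G_x/2 = 67/8, [yy,y] = G_y/2 = -2
Gamma^x_ij = (G*[ij,x] - F*[ij,y])/(EG - F^2), Gamma^y_ij = (E*[ij,y] - F*[ij,x])/(EG - F^2)
Gamma_xxx = -765/137, Gamma_xxy = 234/137, Gamma_xyy = 295/548, Gamma_yxx = -3636/137, Gamma_yxy = 648/137, Gamma_yyy = -133/137
d^2x/dtau^2 = -(Gamma_xxx*(1/8)^2 + 2*Gamma_xxy*(1/8)*(3/2) + Gamma_xyy*(3/2)^2) = -15471/8768
d^2y/dtau^2 = -(Gamma_yxx*(1/8)^2 + 2*Gamma_yxy*(1/8)*(3/2) + Gamma_yyy*(3/2)^2) = 1809/2192


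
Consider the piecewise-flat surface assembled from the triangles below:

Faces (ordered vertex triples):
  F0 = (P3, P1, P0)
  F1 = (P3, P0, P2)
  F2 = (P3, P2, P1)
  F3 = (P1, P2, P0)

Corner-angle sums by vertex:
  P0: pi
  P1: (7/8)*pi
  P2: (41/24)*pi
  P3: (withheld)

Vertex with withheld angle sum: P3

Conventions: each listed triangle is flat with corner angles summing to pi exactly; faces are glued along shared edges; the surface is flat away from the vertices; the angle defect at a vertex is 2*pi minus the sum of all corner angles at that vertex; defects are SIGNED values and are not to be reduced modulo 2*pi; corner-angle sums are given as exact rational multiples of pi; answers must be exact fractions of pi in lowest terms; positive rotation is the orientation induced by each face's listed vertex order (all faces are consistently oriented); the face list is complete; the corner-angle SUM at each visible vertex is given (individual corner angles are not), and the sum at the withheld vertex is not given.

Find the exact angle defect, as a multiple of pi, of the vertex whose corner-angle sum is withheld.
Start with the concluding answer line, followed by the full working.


Answer: defect(P3) = (19/12)*pi

V = 4, E = 6, F = 4; chi = V - E + F = 2
Gauss-Bonnet: total defect = 2*pi*chi = 4*pi; visible defects sum to (29/12)*pi


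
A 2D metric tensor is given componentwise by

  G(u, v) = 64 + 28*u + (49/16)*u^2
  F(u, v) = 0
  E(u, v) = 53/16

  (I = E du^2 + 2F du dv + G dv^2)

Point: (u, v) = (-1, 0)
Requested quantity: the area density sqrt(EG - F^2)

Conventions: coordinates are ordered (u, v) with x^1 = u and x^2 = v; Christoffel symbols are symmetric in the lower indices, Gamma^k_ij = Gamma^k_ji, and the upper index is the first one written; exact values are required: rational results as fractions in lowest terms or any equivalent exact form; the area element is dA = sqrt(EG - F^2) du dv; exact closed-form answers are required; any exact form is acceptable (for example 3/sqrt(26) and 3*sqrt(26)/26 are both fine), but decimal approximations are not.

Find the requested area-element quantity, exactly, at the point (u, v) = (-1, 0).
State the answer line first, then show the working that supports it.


Answer: sqrt(EG - F^2) = 25*sqrt(53)/16

E = 53/16, F = 0, G = 625/16; EG - F^2 = 33125/256


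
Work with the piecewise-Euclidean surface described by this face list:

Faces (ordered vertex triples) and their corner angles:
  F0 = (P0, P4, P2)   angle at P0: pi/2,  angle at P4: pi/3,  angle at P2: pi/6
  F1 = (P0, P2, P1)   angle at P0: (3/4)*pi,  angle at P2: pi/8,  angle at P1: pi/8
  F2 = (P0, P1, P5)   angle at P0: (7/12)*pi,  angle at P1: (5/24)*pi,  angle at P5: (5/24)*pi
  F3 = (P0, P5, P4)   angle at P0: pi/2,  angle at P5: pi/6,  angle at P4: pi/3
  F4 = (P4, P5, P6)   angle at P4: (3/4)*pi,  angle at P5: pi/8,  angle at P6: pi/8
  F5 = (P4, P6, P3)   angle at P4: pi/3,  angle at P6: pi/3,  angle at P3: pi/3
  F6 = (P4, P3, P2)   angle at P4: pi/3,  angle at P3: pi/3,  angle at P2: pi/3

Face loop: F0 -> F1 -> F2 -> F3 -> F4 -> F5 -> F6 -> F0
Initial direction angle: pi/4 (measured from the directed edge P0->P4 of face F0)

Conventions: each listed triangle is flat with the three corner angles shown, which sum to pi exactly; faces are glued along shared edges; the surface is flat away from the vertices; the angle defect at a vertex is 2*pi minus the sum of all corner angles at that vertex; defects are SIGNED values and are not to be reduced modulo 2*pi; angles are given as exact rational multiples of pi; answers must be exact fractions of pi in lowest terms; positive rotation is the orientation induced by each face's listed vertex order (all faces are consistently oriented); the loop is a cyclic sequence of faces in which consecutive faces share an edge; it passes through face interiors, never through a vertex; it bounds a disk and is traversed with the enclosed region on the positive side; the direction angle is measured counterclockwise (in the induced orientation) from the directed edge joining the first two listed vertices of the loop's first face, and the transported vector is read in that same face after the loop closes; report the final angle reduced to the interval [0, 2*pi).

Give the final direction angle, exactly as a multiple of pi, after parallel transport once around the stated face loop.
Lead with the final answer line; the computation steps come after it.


Answer: final direction angle = (11/6)*pi

enclosed vertex P0: corner angles sum to (7/3)*pi, defect = 2*pi - (7/3)*pi = -pi/3
enclosed vertex P4: corner angles sum to (25/12)*pi, defect = 2*pi - (25/12)*pi = -pi/12
summing the enclosed defects onto the initial angle, mod 2*pi in the induced orientation:
final angle = pi/4 - (5/12)*pi = (11/6)*pi (mod 2*pi)


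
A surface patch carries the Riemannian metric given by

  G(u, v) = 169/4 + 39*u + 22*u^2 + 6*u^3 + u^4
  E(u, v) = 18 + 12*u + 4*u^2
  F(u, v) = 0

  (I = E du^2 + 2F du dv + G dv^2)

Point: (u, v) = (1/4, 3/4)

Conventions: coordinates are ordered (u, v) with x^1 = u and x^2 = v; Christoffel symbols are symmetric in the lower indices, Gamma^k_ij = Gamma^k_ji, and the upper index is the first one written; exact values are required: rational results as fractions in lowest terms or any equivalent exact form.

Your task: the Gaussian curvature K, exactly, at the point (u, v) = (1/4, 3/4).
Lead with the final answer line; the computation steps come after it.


Answer: K = -512/93925

E = 85/4, F = 0, G = 13689/256, EG - F^2 = 1163565/1024 at the point
E_u = 14, E_v = 0, F_u = 0, F_v = 0, G_u = 819/16, G_v = 0
E_vv = 0, F_uv = 0, G_uu = 215/4
By Brioschi, K is (det M1 - det M2) divided by (EG - F^2) squared.
M1 = [[-E_vv/2 + F_uv - G_uu/2, E_u/2, F_u - E_v/2], [F_v - G_u/2, E, F], [G_v/2, F, G]] = [[-215/8, 7, 0], [-819/32, 85/4, 0], [0, 0, 13689/256]]; det M1 = -85843719/4096
M2 = [[0, E_v/2, G_u/2], [E_v/2, E, F], [G_u/2, F, G]] = [[0, 0, 819/32], [0, 85/4, 0], [819/32, 0, 13689/256]]; det M2 = -57014685/4096
det M1 - det M2 = -14414517/2048; K = -14414517/2048 / (1163565/1024)^2 = -512/93925


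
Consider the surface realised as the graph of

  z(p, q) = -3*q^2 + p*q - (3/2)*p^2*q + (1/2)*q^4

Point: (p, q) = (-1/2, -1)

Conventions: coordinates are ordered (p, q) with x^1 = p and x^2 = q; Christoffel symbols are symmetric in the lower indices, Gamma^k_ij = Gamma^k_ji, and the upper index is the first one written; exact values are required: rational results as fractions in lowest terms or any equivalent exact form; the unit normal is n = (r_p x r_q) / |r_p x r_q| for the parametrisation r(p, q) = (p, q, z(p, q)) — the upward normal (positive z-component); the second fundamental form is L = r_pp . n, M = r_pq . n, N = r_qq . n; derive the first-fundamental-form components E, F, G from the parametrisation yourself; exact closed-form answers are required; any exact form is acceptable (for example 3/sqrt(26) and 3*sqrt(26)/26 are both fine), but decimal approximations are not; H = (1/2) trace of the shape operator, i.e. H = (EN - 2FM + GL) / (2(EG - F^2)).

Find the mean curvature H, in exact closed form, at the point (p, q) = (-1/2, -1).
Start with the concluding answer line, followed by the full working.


Answer: H = 18268/35937

z_p = -5/2, z_q = 25/8, z_pp = 3, z_pq = 5/2, z_qq = 0
E = 29/4, F = -125/16, G = 689/64; answer radicand W^2 = 1089/64
unnormalised second-form numerators: l = 3, m = 5/2, n = 0; L = l/sqrt(1089/64), and similarly M = m/sqrt(W^2), N = n/sqrt(W^2)
H = (E*n - 2*F*m + G*l) / (2*(EG - F^2)*sqrt(W^2)); E*n - 2*F*m + G*l = 4567/64, EG - F^2 = 1089/64, so H = (4567/2178)/sqrt(1089/64)


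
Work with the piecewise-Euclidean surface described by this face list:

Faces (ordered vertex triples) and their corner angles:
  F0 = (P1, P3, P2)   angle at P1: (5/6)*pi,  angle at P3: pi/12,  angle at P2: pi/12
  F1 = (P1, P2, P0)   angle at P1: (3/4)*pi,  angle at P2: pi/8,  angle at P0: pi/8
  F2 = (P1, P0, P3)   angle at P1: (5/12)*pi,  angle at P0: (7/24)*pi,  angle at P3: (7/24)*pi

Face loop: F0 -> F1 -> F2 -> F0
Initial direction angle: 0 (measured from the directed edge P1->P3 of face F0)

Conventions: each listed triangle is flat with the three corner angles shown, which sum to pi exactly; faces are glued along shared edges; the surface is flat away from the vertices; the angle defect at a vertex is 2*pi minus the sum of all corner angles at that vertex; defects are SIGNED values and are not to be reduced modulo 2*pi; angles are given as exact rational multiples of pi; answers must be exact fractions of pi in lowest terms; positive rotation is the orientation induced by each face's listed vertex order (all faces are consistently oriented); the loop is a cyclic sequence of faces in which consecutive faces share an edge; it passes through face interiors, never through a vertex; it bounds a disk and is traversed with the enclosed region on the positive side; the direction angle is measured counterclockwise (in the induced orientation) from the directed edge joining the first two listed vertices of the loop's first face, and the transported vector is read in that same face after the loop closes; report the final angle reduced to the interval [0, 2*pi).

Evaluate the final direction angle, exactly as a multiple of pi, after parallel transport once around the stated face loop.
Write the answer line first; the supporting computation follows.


Answer: final direction angle = 0

enclosed vertex P1: corner angles sum to 2*pi, defect = 2*pi - 2*pi = 0
by Gauss-Bonnet the loop rotates the vector by the enclosed defect sum (positive orientation, mod 2*pi)
final angle = 0 + 0 = 0 (mod 2*pi)


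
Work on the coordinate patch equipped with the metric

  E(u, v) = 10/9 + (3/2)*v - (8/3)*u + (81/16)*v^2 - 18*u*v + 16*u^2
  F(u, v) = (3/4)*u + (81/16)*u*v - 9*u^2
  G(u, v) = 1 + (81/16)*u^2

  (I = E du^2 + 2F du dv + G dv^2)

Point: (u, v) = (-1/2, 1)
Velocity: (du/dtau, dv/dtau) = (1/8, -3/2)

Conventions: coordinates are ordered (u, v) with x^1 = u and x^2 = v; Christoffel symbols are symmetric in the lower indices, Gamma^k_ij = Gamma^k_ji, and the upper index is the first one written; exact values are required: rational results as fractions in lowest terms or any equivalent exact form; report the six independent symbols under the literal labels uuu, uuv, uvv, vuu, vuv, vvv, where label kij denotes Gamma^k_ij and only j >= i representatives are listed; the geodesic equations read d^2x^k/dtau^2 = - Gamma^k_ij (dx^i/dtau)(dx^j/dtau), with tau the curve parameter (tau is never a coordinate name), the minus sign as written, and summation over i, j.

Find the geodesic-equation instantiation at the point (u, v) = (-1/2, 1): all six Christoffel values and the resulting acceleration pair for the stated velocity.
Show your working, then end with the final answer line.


E = 3169/144, F = -165/32, G = 145/64 at the point
E_u = -110/3, E_v = 165/8, F_u = 237/16, F_v = -81/32, G_u = -81/16, G_v = 0
EG - F^2 = 13405/576;  g^inv = (576/13405) * [[145/64, 165/32], [165/32, 3169/144]]
first-kind symbols [ij,l] = (1/2)(d_i g_jl + d_j g_il - d_l g_ij): [uu,u] = E_u/2 = -55/3, [uu,v] = F_u - E_v/2 = 9/2, [uv,u] = E_v/2 = 165/16, [uv,v] = G_u/2 = -81/32, [vv,u] = F_v - G_u/2 = 0, [vv,v] = G_v/2 = 0
Gamma^u_ij = (G*[ij,u] - F*[ij,v])/(EG - F^2), Gamma^v_ij = (E*[ij,v] - F*[ij,u])/(EG - F^2)
Gamma_uuu = -2112/2681, Gamma_uuv = 1188/2681, Gamma_uvv = 0, Gamma_vuu = 2592/13405, Gamma_vuv = -1458/13405, Gamma_vvv = 0
d^2u/dtau^2 = -(Gamma_uuu*(1/8)^2 + 2*Gamma_uuv*(1/8)*(-3/2) + Gamma_uvv*(-3/2)^2) = 957/5362
d^2v/dtau^2 = -(Gamma_vuu*(1/8)^2 + 2*Gamma_vuv*(1/8)*(-3/2) + Gamma_vvv*(-3/2)^2) = -2349/53620

Answer: Gamma_uuu = -2112/2681, Gamma_uuv = 1188/2681, Gamma_uvv = 0, Gamma_vuu = 2592/13405, Gamma_vuv = -1458/13405, Gamma_vvv = 0; accelerations (d^2u/dtau^2, d^2v/dtau^2) = (957/5362, -2349/53620)


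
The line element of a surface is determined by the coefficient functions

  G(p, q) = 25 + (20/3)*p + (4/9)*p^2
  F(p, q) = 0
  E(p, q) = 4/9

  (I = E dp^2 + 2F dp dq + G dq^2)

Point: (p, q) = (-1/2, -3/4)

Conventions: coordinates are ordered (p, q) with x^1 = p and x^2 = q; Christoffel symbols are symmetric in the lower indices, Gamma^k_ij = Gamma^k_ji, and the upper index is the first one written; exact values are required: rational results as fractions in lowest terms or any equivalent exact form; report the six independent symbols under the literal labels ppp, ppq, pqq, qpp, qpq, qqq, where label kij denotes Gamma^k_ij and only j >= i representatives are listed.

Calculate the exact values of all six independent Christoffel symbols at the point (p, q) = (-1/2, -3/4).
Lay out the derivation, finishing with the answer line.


E = 4/9, F = 0, G = 196/9 at the point
E_p = 0, E_q = 0, F_p = 0, F_q = 0, G_p = 56/9, G_q = 0
EG - F^2 = 784/81;  g^inv = (81/784) * [[196/9, 0], [0, 4/9]]
first-kind symbols [ij,l] = (1/2)(d_i g_jl + d_j g_il - d_l g_ij): [pp,p] = E_p/2 = 0, [pp,q] = F_p - E_q/2 = 0, [pq,p] = E_q/2 = 0, [pq,q] = G_p/2 = 28/9, [qq,p] = F_q - G_p/2 = -28/9, [qq,q] = G_q/2 = 0
Gamma^p_ij = (G*[ij,p] - F*[ij,q])/(EG - F^2), Gamma^q_ij = (E*[ij,q] - F*[ij,p])/(EG - F^2)

Answer: Gamma_ppp = 0, Gamma_ppq = 0, Gamma_pqq = -7, Gamma_qpp = 0, Gamma_qpq = 1/7, Gamma_qqq = 0


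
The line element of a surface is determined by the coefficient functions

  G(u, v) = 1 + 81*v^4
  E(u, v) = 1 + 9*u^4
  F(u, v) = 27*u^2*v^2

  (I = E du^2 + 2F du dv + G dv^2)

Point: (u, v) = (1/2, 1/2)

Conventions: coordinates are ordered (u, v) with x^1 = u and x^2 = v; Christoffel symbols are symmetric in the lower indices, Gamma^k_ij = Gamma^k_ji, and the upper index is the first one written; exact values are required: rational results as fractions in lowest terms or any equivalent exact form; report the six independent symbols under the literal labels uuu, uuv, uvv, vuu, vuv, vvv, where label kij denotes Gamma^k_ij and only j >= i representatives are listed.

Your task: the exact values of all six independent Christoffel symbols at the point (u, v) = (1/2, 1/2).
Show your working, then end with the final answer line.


E = 25/16, F = 27/16, G = 97/16 at the point
E_u = 9/2, E_v = 0, F_u = 27/4, F_v = 27/4, G_u = 0, G_v = 81/2
EG - F^2 = 53/8;  g^inv = (8/53) * [[97/16, -27/16], [-27/16, 25/16]]
first-kind symbols [ij,l] = (1/2)(d_i g_jl + d_j g_il - d_l g_ij): [uu,u] = E_u/2 = 9/4, [uu,v] = F_u - E_v/2 = 27/4, [uv,u] = E_v/2 = 0, [uv,v] = G_u/2 = 0, [vv,u] = F_v - G_u/2 = 27/4, [vv,v] = G_v/2 = 81/4
Gamma^u_ij = (G*[ij,u] - F*[ij,v])/(EG - F^2), Gamma^v_ij = (E*[ij,v] - F*[ij,u])/(EG - F^2)

Answer: Gamma_uuu = 18/53, Gamma_uuv = 0, Gamma_uvv = 54/53, Gamma_vuu = 54/53, Gamma_vuv = 0, Gamma_vvv = 162/53


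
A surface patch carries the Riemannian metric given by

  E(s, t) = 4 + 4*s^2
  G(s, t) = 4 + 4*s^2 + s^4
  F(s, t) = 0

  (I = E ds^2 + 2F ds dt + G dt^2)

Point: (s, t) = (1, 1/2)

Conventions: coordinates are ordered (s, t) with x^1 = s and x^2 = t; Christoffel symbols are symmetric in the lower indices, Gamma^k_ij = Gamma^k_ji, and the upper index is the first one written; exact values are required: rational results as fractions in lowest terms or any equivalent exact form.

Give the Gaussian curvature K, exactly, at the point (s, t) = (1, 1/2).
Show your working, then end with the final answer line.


E = 8, F = 0, G = 9, EG - F^2 = 72 at the point
E_s = 8, E_t = 0, F_s = 0, F_t = 0, G_s = 12, G_t = 0
E_tt = 0, F_st = 0, G_ss = 20
Apply the Brioschi formula K = (det M1 - det M2)/(EG - F^2)^2 over the derivative matrices of E, F, G.
M1 = [[-E_tt/2 + F_st - G_ss/2, E_s/2, F_s - E_t/2], [F_t - G_s/2, E, F], [G_t/2, F, G]] = [[-10, 4, 0], [-6, 8, 0], [0, 0, 9]]; det M1 = -504
M2 = [[0, E_t/2, G_s/2], [E_t/2, E, F], [G_s/2, F, G]] = [[0, 0, 6], [0, 8, 0], [6, 0, 9]]; det M2 = -288
det M1 - det M2 = -216; K = -216 / (72)^2 = -1/24

Answer: K = -1/24


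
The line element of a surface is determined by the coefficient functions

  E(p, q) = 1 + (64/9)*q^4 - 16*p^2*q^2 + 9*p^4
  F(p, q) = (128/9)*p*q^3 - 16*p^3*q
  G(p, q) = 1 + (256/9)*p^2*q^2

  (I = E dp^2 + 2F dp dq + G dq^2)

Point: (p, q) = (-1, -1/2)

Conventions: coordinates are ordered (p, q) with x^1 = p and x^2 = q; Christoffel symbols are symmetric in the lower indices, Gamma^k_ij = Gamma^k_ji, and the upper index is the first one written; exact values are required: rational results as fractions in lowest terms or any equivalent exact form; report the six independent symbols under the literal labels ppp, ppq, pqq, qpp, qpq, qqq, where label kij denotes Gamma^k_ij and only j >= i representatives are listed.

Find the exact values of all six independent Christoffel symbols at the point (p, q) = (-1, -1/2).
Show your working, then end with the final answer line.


E = 58/9, F = -56/9, G = 73/9 at the point
E_p = -28, E_q = 112/9, F_p = 200/9, F_q = 16/3, G_p = -128/9, G_q = -256/9
EG - F^2 = 122/9;  g^inv = (9/122) * [[73/9, 56/9], [56/9, 58/9]]
first-kind symbols [ij,l] = (1/2)(d_i g_jl + d_j g_il - d_l g_ij): [pp,p] = E_p/2 = -14, [pp,q] = F_p - E_q/2 = 16, [pq,p] = E_q/2 = 56/9, [pq,q] = G_p/2 = -64/9, [qq,p] = F_q - G_p/2 = 112/9, [qq,q] = G_q/2 = -128/9
Gamma^p_ij = (G*[ij,p] - F*[ij,q])/(EG - F^2), Gamma^q_ij = (E*[ij,q] - F*[ij,p])/(EG - F^2)

Answer: Gamma_ppp = -63/61, Gamma_ppq = 28/61, Gamma_pqq = 56/61, Gamma_qpp = 72/61, Gamma_qpq = -32/61, Gamma_qqq = -64/61


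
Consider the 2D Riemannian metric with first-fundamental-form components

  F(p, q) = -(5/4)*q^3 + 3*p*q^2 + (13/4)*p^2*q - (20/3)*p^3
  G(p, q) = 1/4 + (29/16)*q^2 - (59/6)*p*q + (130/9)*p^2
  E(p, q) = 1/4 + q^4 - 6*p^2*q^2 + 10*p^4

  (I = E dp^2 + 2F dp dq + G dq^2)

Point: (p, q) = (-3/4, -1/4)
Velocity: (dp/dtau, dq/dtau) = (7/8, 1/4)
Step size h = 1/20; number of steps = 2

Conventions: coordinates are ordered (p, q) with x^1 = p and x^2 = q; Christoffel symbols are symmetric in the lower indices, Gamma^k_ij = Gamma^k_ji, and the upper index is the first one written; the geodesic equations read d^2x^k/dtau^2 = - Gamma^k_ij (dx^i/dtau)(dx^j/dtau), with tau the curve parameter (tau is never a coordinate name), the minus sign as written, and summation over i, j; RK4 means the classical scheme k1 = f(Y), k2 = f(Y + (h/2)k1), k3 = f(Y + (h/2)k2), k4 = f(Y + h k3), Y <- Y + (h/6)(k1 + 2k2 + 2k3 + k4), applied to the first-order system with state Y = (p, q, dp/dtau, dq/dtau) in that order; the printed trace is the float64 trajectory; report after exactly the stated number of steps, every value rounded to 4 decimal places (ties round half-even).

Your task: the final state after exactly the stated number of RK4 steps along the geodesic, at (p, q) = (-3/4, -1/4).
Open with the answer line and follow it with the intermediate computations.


Answer: p = -0.6625, q = -0.2149, dp/dtau = 0.8441, dq/dtau = 0.4681

f(Y) = (dp/dtau, dq/dtau, -Gamma^p_ij Y'^i Y'^j, -Gamma^q_ij Y'^i Y'^j) with the Gammas evaluated at the stage position; h = 0.050000; intermediate values shown to 6 dp
step 0: p = -0.7500, q = -0.2500, dp/dtau = 0.8750, dq/dtau = 0.2500
step 1:
  k1: at (p, q) = (-0.750000, -0.250000), (dp/dtau, dq/dtau) = (0.875000, 0.250000); Gamma_ppp = -1.862156, Gamma_ppq = 1.646034, Gamma_pqq = 4.575239, Gamma_qpp = -0.977570, Gamma_qpq = -1.998941, Gamma_qqq = -1.051756; k1 = (0.875000, 0.250000, 0.419621, 1.688724)
  k2: at (p, q) = (-0.728125, -0.243750), (dp/dtau, dq/dtau) = (0.885491, 0.292218); Gamma_ppp = -1.899583, Gamma_ppq = 1.710516, Gamma_pqq = 4.914103, Gamma_qpp = -0.979075, Gamma_qpq = -2.043170, Gamma_qqq = -1.099716; k2 = (0.885491, 0.292218, 0.184615, 1.918959)
  k3: at (p, q) = (-0.727863, -0.242695), (dp/dtau, dq/dtau) = (0.879615, 0.297974); Gamma_ppp = -1.899706, Gamma_ppq = 1.710732, Gamma_pqq = 4.917955, Gamma_qpp = -0.978007, Gamma_qpq = -2.042973, Gamma_qqq = -1.100781; k3 = (0.879615, 0.297974, 0.136415, 1.925380)
  k4: at (p, q) = (-0.706019, -0.235101), (dp/dtau, dq/dtau) = (0.881821, 0.346269); Gamma_ppp = -1.935691, Gamma_ppq = 1.776261, Gamma_pqq = 5.285350, Gamma_qpp = -0.978816, Gamma_qpq = -2.087514, Gamma_qqq = -1.150597; k4 = (0.881821, 0.346269, -0.213269, 2.173927)
  Y <- Y + (h/6)(k1 + 2k2 + 2k3 + k4): p = -0.7059, q = -0.2352, dp/dtau = 0.8821, dq/dtau = 0.3463
step 2:
  k1: at (p, q) = (-0.705941, -0.235195), (dp/dtau, dq/dtau) = (0.882070, 0.346261); Gamma_ppp = -1.935859, Gamma_ppq = 1.776567, Gamma_pqq = 5.286757, Gamma_qpp = -0.978955, Gamma_qpq = -2.087769, Gamma_qqq = -1.150710; k1 = (0.882070, 0.346261, -0.212895, 2.174960)
  k2: at (p, q) = (-0.683890, -0.226538), (dp/dtau, dq/dtau) = (0.876748, 0.400635); Gamma_ppp = -1.970284, Gamma_ppq = 1.843694, Gamma_pqq = 5.689074, Gamma_qpp = -0.979578, Gamma_qpq = -2.133312, Gamma_qqq = -1.202467; k2 = (0.876748, 0.400635, -0.693831, 2.444671)
  k3: at (p, q) = (-0.684023, -0.225179), (dp/dtau, dq/dtau) = (0.864724, 0.407378); Gamma_ppp = -1.969565, Gamma_ppq = 1.842481, Gamma_pqq = 5.686121, Gamma_qpp = -0.977977, Gamma_qpq = -2.131897, Gamma_qqq = -1.203013; k3 = (0.864724, 0.407378, -0.769011, 2.432934)
  k4: at (p, q) = (-0.662705, -0.214826), (dp/dtau, dq/dtau) = (0.843620, 0.467908); Gamma_ppp = -1.999911, Gamma_ppq = 1.907240, Gamma_pqq = 6.106527, Gamma_qpp = -0.977278, Gamma_qpq = -2.175436, Gamma_qqq = -1.254891; k4 = (0.843620, 0.467908, -1.419338, 2.687712)
  Y <- Y + (h/6)(k1 + 2k2 + 2k3 + k4): p = -0.6625, q = -0.2149, dp/dtau = 0.8441, dq/dtau = 0.4681


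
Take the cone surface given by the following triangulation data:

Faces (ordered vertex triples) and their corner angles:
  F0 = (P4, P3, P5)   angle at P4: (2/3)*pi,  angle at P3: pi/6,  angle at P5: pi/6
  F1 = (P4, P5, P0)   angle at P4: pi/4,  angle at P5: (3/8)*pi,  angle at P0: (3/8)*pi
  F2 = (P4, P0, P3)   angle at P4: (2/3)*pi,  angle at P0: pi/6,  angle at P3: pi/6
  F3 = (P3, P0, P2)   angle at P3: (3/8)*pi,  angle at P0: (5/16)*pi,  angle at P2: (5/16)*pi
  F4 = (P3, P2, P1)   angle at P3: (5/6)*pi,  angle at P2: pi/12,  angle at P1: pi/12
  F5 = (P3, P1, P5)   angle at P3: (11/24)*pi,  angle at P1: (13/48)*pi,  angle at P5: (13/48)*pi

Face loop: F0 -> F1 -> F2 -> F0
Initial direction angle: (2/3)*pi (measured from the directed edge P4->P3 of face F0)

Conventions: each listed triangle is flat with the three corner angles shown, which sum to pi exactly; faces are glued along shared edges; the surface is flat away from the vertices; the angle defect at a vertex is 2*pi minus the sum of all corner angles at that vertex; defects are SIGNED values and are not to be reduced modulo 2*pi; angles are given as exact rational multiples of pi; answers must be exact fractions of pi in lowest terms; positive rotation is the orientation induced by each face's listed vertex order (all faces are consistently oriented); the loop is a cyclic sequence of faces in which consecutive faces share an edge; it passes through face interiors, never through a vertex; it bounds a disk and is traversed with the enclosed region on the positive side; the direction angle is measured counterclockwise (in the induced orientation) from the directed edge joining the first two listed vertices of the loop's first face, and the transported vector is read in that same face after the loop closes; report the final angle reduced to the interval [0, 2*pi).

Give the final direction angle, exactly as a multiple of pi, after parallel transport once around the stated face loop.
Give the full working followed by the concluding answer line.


enclosed vertex P4: corner angles sum to (19/12)*pi, defect = 2*pi - (19/12)*pi = (5/12)*pi
transport around the loop rotates by the sum of enclosed defects; add to the initial angle mod 2*pi
final angle = (2/3)*pi + (5/12)*pi = (13/12)*pi (mod 2*pi)

Answer: final direction angle = (13/12)*pi
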